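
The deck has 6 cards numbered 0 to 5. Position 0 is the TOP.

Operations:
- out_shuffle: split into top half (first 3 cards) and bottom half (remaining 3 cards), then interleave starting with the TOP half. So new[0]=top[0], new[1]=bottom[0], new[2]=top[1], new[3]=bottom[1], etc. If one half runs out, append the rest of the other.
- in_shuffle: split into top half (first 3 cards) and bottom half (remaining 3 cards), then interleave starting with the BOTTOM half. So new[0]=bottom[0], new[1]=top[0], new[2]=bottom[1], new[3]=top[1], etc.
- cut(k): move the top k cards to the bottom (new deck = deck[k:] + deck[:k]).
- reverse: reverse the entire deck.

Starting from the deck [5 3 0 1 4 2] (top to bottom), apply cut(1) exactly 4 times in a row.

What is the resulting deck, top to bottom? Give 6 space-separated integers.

After op 1 (cut(1)): [3 0 1 4 2 5]
After op 2 (cut(1)): [0 1 4 2 5 3]
After op 3 (cut(1)): [1 4 2 5 3 0]
After op 4 (cut(1)): [4 2 5 3 0 1]

Answer: 4 2 5 3 0 1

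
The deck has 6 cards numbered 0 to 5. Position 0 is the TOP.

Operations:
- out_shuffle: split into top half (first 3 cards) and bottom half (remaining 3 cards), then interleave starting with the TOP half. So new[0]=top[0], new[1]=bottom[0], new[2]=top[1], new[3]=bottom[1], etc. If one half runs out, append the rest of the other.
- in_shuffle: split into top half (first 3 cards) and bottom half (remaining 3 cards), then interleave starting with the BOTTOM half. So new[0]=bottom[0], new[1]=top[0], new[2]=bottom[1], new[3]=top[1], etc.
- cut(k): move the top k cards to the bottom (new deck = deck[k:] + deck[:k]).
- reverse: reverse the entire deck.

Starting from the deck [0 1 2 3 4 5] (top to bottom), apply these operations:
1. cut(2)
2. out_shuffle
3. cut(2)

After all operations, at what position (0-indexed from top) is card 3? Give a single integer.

Answer: 0

Derivation:
After op 1 (cut(2)): [2 3 4 5 0 1]
After op 2 (out_shuffle): [2 5 3 0 4 1]
After op 3 (cut(2)): [3 0 4 1 2 5]
Card 3 is at position 0.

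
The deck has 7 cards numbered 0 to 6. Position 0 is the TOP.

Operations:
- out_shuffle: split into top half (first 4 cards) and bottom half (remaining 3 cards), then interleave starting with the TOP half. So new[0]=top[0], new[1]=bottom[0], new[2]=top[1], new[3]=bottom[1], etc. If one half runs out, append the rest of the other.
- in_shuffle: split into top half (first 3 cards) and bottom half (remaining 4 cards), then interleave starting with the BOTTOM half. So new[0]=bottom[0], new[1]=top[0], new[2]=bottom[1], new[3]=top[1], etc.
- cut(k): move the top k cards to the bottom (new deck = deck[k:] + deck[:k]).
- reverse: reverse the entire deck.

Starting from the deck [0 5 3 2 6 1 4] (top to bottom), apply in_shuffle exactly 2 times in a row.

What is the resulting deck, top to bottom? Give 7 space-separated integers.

After op 1 (in_shuffle): [2 0 6 5 1 3 4]
After op 2 (in_shuffle): [5 2 1 0 3 6 4]

Answer: 5 2 1 0 3 6 4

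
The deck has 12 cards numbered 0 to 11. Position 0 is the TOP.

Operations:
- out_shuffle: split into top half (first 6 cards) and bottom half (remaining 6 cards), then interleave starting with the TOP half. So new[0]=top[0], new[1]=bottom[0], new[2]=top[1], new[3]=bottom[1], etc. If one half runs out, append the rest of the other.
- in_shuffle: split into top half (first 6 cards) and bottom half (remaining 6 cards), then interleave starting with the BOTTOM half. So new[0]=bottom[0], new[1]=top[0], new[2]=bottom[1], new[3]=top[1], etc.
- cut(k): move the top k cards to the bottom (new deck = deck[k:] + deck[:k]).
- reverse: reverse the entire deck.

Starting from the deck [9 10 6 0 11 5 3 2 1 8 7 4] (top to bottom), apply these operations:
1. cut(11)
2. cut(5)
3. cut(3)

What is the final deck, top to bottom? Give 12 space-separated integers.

After op 1 (cut(11)): [4 9 10 6 0 11 5 3 2 1 8 7]
After op 2 (cut(5)): [11 5 3 2 1 8 7 4 9 10 6 0]
After op 3 (cut(3)): [2 1 8 7 4 9 10 6 0 11 5 3]

Answer: 2 1 8 7 4 9 10 6 0 11 5 3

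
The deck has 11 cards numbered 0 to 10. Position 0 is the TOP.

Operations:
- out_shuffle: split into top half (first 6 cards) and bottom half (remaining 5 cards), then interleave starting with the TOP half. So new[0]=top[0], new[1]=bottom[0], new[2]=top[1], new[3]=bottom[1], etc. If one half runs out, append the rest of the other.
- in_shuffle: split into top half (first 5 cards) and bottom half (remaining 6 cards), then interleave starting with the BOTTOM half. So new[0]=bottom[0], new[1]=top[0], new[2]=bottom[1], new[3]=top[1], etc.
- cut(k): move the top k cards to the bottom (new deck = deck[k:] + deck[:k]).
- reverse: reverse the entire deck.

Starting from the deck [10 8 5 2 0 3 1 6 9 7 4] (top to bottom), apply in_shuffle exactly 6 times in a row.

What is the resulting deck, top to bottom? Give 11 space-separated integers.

After op 1 (in_shuffle): [3 10 1 8 6 5 9 2 7 0 4]
After op 2 (in_shuffle): [5 3 9 10 2 1 7 8 0 6 4]
After op 3 (in_shuffle): [1 5 7 3 8 9 0 10 6 2 4]
After op 4 (in_shuffle): [9 1 0 5 10 7 6 3 2 8 4]
After op 5 (in_shuffle): [7 9 6 1 3 0 2 5 8 10 4]
After op 6 (in_shuffle): [0 7 2 9 5 6 8 1 10 3 4]

Answer: 0 7 2 9 5 6 8 1 10 3 4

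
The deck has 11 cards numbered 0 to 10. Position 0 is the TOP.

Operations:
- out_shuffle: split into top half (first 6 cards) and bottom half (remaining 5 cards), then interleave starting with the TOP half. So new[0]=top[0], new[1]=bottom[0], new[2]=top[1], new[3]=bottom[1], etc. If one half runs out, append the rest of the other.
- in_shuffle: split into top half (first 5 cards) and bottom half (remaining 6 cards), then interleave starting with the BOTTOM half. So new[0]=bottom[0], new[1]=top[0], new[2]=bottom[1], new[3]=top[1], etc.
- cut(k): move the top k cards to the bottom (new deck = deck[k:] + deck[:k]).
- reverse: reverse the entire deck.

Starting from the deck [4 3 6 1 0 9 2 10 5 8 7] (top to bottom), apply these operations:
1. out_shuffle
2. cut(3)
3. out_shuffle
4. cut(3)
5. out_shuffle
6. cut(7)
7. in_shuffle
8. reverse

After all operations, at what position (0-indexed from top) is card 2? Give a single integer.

After op 1 (out_shuffle): [4 2 3 10 6 5 1 8 0 7 9]
After op 2 (cut(3)): [10 6 5 1 8 0 7 9 4 2 3]
After op 3 (out_shuffle): [10 7 6 9 5 4 1 2 8 3 0]
After op 4 (cut(3)): [9 5 4 1 2 8 3 0 10 7 6]
After op 5 (out_shuffle): [9 3 5 0 4 10 1 7 2 6 8]
After op 6 (cut(7)): [7 2 6 8 9 3 5 0 4 10 1]
After op 7 (in_shuffle): [3 7 5 2 0 6 4 8 10 9 1]
After op 8 (reverse): [1 9 10 8 4 6 0 2 5 7 3]
Card 2 is at position 7.

Answer: 7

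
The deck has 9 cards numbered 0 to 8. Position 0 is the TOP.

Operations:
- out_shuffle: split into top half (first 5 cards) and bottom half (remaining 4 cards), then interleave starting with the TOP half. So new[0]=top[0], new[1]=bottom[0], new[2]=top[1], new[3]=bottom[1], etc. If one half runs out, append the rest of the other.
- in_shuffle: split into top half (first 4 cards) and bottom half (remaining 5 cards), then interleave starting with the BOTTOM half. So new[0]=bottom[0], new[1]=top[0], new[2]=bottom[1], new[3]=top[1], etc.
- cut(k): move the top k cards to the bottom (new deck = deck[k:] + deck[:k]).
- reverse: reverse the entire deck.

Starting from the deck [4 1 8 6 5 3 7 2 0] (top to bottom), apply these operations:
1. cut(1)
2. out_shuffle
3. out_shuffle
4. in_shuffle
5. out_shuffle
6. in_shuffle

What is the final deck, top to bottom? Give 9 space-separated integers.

Answer: 4 8 5 7 0 1 6 3 2

Derivation:
After op 1 (cut(1)): [1 8 6 5 3 7 2 0 4]
After op 2 (out_shuffle): [1 7 8 2 6 0 5 4 3]
After op 3 (out_shuffle): [1 0 7 5 8 4 2 3 6]
After op 4 (in_shuffle): [8 1 4 0 2 7 3 5 6]
After op 5 (out_shuffle): [8 7 1 3 4 5 0 6 2]
After op 6 (in_shuffle): [4 8 5 7 0 1 6 3 2]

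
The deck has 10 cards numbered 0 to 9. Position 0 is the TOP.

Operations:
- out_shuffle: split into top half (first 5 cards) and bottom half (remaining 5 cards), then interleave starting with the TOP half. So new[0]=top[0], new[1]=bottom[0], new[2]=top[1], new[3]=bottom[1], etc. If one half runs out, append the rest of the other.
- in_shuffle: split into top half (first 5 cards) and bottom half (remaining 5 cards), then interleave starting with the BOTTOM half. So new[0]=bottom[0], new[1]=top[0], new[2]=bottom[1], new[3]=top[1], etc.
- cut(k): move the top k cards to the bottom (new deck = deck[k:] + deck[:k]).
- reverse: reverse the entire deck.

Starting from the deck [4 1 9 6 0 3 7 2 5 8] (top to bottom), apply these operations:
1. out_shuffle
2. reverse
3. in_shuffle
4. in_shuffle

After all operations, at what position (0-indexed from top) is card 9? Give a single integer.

Answer: 1

Derivation:
After op 1 (out_shuffle): [4 3 1 7 9 2 6 5 0 8]
After op 2 (reverse): [8 0 5 6 2 9 7 1 3 4]
After op 3 (in_shuffle): [9 8 7 0 1 5 3 6 4 2]
After op 4 (in_shuffle): [5 9 3 8 6 7 4 0 2 1]
Card 9 is at position 1.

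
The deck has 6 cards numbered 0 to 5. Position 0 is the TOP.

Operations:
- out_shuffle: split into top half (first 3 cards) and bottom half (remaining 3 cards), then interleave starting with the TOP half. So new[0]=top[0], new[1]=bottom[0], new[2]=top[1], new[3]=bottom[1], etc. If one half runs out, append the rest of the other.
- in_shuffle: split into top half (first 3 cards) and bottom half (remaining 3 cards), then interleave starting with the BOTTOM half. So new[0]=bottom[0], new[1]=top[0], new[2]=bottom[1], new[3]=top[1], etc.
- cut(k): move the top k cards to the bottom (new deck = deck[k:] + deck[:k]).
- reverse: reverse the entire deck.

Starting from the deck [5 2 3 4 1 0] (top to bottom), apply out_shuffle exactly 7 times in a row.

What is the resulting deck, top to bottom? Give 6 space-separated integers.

After op 1 (out_shuffle): [5 4 2 1 3 0]
After op 2 (out_shuffle): [5 1 4 3 2 0]
After op 3 (out_shuffle): [5 3 1 2 4 0]
After op 4 (out_shuffle): [5 2 3 4 1 0]
After op 5 (out_shuffle): [5 4 2 1 3 0]
After op 6 (out_shuffle): [5 1 4 3 2 0]
After op 7 (out_shuffle): [5 3 1 2 4 0]

Answer: 5 3 1 2 4 0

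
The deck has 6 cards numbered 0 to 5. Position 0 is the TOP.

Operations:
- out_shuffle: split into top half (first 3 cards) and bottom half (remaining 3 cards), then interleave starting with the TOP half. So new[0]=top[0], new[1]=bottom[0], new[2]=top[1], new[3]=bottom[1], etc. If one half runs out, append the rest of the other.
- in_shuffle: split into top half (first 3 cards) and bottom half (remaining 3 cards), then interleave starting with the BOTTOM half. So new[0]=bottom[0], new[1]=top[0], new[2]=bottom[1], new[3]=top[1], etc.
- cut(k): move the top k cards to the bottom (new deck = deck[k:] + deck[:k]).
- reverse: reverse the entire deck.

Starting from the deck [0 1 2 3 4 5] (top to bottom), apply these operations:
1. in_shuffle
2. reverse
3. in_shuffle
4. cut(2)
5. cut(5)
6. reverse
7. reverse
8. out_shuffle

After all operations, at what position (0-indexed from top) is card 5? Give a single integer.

Answer: 4

Derivation:
After op 1 (in_shuffle): [3 0 4 1 5 2]
After op 2 (reverse): [2 5 1 4 0 3]
After op 3 (in_shuffle): [4 2 0 5 3 1]
After op 4 (cut(2)): [0 5 3 1 4 2]
After op 5 (cut(5)): [2 0 5 3 1 4]
After op 6 (reverse): [4 1 3 5 0 2]
After op 7 (reverse): [2 0 5 3 1 4]
After op 8 (out_shuffle): [2 3 0 1 5 4]
Card 5 is at position 4.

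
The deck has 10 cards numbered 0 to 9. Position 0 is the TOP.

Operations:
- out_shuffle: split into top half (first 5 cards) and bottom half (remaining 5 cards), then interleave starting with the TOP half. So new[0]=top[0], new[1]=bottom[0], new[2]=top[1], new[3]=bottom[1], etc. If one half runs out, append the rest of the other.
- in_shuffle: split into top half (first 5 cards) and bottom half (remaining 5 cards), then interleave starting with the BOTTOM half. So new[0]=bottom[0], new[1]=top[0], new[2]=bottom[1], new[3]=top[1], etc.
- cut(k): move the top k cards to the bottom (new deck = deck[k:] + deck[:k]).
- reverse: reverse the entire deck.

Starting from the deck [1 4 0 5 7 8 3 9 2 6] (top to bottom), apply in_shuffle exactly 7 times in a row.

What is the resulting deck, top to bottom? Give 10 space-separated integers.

After op 1 (in_shuffle): [8 1 3 4 9 0 2 5 6 7]
After op 2 (in_shuffle): [0 8 2 1 5 3 6 4 7 9]
After op 3 (in_shuffle): [3 0 6 8 4 2 7 1 9 5]
After op 4 (in_shuffle): [2 3 7 0 1 6 9 8 5 4]
After op 5 (in_shuffle): [6 2 9 3 8 7 5 0 4 1]
After op 6 (in_shuffle): [7 6 5 2 0 9 4 3 1 8]
After op 7 (in_shuffle): [9 7 4 6 3 5 1 2 8 0]

Answer: 9 7 4 6 3 5 1 2 8 0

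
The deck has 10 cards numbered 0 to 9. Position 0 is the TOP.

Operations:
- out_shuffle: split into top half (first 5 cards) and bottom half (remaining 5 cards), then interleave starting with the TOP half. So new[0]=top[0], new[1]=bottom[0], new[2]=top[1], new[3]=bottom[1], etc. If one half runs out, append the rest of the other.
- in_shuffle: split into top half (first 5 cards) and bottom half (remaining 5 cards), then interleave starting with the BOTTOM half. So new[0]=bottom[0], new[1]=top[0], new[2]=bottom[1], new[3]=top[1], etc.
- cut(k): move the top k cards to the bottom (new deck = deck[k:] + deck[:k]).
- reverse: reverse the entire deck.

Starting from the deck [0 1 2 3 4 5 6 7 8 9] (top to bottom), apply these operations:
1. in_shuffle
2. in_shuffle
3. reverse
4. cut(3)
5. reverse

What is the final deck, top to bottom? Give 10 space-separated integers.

After op 1 (in_shuffle): [5 0 6 1 7 2 8 3 9 4]
After op 2 (in_shuffle): [2 5 8 0 3 6 9 1 4 7]
After op 3 (reverse): [7 4 1 9 6 3 0 8 5 2]
After op 4 (cut(3)): [9 6 3 0 8 5 2 7 4 1]
After op 5 (reverse): [1 4 7 2 5 8 0 3 6 9]

Answer: 1 4 7 2 5 8 0 3 6 9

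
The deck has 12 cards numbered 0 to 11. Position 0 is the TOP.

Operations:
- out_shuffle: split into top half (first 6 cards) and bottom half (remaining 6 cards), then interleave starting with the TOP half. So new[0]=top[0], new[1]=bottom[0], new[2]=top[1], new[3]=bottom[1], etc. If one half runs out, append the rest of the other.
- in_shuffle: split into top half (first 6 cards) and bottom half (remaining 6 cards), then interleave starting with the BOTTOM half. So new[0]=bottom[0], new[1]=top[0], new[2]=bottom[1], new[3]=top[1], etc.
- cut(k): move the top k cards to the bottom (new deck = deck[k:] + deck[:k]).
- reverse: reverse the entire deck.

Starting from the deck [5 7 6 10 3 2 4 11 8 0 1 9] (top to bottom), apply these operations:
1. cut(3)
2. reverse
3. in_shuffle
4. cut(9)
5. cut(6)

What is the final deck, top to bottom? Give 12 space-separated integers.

After op 1 (cut(3)): [10 3 2 4 11 8 0 1 9 5 7 6]
After op 2 (reverse): [6 7 5 9 1 0 8 11 4 2 3 10]
After op 3 (in_shuffle): [8 6 11 7 4 5 2 9 3 1 10 0]
After op 4 (cut(9)): [1 10 0 8 6 11 7 4 5 2 9 3]
After op 5 (cut(6)): [7 4 5 2 9 3 1 10 0 8 6 11]

Answer: 7 4 5 2 9 3 1 10 0 8 6 11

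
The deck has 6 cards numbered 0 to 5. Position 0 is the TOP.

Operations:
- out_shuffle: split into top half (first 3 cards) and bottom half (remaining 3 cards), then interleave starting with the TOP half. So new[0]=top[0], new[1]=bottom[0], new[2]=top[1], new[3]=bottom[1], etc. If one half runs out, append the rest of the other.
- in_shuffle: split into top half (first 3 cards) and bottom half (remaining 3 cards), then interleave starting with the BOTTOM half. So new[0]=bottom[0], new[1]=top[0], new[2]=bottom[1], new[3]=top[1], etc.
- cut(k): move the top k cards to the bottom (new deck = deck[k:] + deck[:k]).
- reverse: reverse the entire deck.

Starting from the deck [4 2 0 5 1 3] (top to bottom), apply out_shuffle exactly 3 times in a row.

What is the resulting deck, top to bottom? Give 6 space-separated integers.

Answer: 4 0 1 2 5 3

Derivation:
After op 1 (out_shuffle): [4 5 2 1 0 3]
After op 2 (out_shuffle): [4 1 5 0 2 3]
After op 3 (out_shuffle): [4 0 1 2 5 3]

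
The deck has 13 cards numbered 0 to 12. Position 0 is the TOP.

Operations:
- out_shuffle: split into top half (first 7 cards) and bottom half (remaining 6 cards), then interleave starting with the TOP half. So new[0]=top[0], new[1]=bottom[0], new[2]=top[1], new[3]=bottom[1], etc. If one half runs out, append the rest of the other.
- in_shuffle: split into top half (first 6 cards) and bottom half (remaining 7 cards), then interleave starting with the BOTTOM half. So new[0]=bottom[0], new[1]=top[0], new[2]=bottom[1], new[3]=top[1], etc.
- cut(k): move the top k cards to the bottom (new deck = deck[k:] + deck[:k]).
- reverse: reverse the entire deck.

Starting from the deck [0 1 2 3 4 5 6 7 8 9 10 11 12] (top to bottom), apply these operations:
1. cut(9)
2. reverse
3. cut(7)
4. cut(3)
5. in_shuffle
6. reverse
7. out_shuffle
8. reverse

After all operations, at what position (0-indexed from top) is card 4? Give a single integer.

After op 1 (cut(9)): [9 10 11 12 0 1 2 3 4 5 6 7 8]
After op 2 (reverse): [8 7 6 5 4 3 2 1 0 12 11 10 9]
After op 3 (cut(7)): [1 0 12 11 10 9 8 7 6 5 4 3 2]
After op 4 (cut(3)): [11 10 9 8 7 6 5 4 3 2 1 0 12]
After op 5 (in_shuffle): [5 11 4 10 3 9 2 8 1 7 0 6 12]
After op 6 (reverse): [12 6 0 7 1 8 2 9 3 10 4 11 5]
After op 7 (out_shuffle): [12 9 6 3 0 10 7 4 1 11 8 5 2]
After op 8 (reverse): [2 5 8 11 1 4 7 10 0 3 6 9 12]
Card 4 is at position 5.

Answer: 5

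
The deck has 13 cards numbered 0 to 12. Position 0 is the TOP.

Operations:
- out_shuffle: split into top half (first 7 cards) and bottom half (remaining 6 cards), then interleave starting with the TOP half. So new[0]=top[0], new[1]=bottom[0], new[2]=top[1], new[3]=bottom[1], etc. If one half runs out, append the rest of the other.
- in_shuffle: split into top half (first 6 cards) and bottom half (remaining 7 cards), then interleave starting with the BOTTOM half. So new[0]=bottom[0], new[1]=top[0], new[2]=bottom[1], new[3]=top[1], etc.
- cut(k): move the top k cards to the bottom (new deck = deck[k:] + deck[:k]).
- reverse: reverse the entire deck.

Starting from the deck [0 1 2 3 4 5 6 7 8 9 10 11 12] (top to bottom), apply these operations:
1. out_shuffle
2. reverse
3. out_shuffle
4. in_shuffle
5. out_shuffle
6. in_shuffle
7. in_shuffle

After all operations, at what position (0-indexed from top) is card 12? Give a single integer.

Answer: 4

Derivation:
After op 1 (out_shuffle): [0 7 1 8 2 9 3 10 4 11 5 12 6]
After op 2 (reverse): [6 12 5 11 4 10 3 9 2 8 1 7 0]
After op 3 (out_shuffle): [6 9 12 2 5 8 11 1 4 7 10 0 3]
After op 4 (in_shuffle): [11 6 1 9 4 12 7 2 10 5 0 8 3]
After op 5 (out_shuffle): [11 2 6 10 1 5 9 0 4 8 12 3 7]
After op 6 (in_shuffle): [9 11 0 2 4 6 8 10 12 1 3 5 7]
After op 7 (in_shuffle): [8 9 10 11 12 0 1 2 3 4 5 6 7]
Card 12 is at position 4.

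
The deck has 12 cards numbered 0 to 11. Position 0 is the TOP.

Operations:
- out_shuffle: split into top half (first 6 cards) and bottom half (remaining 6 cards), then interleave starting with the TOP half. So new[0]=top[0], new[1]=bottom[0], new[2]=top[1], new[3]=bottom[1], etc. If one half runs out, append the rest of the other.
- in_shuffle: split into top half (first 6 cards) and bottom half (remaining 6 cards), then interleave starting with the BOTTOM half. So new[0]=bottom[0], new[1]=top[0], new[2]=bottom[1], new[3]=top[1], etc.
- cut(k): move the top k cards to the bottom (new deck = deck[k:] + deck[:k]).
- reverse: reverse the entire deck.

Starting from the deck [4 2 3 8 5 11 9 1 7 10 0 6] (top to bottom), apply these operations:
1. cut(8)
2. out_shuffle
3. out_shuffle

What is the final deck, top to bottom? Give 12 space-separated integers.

After op 1 (cut(8)): [7 10 0 6 4 2 3 8 5 11 9 1]
After op 2 (out_shuffle): [7 3 10 8 0 5 6 11 4 9 2 1]
After op 3 (out_shuffle): [7 6 3 11 10 4 8 9 0 2 5 1]

Answer: 7 6 3 11 10 4 8 9 0 2 5 1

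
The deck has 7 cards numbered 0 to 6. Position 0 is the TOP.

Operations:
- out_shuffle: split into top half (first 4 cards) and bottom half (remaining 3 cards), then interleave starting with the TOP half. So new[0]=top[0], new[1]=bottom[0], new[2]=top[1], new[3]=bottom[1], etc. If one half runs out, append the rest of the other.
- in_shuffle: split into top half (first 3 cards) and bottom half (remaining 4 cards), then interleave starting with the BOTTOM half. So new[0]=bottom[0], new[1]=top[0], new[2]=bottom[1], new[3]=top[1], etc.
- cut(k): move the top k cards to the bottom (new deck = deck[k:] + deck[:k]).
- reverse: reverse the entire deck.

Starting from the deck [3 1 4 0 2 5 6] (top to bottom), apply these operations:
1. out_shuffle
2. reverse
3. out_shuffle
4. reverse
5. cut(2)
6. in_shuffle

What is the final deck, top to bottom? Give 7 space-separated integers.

After op 1 (out_shuffle): [3 2 1 5 4 6 0]
After op 2 (reverse): [0 6 4 5 1 2 3]
After op 3 (out_shuffle): [0 1 6 2 4 3 5]
After op 4 (reverse): [5 3 4 2 6 1 0]
After op 5 (cut(2)): [4 2 6 1 0 5 3]
After op 6 (in_shuffle): [1 4 0 2 5 6 3]

Answer: 1 4 0 2 5 6 3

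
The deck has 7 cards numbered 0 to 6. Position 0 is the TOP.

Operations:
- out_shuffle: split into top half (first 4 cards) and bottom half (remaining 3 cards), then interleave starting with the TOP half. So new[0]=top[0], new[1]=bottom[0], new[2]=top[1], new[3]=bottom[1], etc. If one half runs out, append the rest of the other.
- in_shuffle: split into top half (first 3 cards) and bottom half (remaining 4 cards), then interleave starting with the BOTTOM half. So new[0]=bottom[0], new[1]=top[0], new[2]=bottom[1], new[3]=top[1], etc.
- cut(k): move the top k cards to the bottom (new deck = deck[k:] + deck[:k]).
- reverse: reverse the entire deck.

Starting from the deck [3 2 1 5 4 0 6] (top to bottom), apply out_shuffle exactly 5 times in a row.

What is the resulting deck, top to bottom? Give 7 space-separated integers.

After op 1 (out_shuffle): [3 4 2 0 1 6 5]
After op 2 (out_shuffle): [3 1 4 6 2 5 0]
After op 3 (out_shuffle): [3 2 1 5 4 0 6]
After op 4 (out_shuffle): [3 4 2 0 1 6 5]
After op 5 (out_shuffle): [3 1 4 6 2 5 0]

Answer: 3 1 4 6 2 5 0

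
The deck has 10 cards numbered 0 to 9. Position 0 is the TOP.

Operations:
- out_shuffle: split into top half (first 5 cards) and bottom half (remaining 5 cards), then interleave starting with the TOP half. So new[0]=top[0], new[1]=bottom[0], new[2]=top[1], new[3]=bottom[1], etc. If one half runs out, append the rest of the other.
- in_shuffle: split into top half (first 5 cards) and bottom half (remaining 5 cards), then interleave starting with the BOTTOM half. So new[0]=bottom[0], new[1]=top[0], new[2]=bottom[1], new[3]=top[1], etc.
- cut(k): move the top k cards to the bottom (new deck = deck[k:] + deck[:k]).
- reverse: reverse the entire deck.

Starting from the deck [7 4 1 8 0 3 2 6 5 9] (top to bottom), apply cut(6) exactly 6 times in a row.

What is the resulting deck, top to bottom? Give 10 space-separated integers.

Answer: 2 6 5 9 7 4 1 8 0 3

Derivation:
After op 1 (cut(6)): [2 6 5 9 7 4 1 8 0 3]
After op 2 (cut(6)): [1 8 0 3 2 6 5 9 7 4]
After op 3 (cut(6)): [5 9 7 4 1 8 0 3 2 6]
After op 4 (cut(6)): [0 3 2 6 5 9 7 4 1 8]
After op 5 (cut(6)): [7 4 1 8 0 3 2 6 5 9]
After op 6 (cut(6)): [2 6 5 9 7 4 1 8 0 3]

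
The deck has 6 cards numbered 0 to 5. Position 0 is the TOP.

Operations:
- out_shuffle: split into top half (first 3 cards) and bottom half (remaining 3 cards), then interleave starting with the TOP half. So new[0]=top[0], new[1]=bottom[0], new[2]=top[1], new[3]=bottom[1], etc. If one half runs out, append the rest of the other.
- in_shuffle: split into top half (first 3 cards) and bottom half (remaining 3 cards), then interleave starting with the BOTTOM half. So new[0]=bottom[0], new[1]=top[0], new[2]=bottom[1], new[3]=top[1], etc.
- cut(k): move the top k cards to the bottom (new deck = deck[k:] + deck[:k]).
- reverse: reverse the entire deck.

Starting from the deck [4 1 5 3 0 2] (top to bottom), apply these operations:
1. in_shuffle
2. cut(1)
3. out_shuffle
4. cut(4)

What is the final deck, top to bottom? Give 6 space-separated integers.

Answer: 1 3 4 2 0 5

Derivation:
After op 1 (in_shuffle): [3 4 0 1 2 5]
After op 2 (cut(1)): [4 0 1 2 5 3]
After op 3 (out_shuffle): [4 2 0 5 1 3]
After op 4 (cut(4)): [1 3 4 2 0 5]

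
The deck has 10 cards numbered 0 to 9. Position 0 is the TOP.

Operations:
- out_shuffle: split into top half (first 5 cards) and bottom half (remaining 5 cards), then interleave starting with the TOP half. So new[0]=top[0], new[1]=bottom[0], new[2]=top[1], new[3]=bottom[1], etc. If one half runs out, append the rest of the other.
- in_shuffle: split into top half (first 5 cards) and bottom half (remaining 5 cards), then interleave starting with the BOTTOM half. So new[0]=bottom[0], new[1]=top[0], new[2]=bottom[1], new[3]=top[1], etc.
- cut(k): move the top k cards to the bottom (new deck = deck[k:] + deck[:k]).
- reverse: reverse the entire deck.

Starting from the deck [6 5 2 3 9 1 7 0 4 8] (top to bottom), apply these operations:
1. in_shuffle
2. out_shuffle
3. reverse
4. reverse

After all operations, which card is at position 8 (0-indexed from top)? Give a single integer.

After op 1 (in_shuffle): [1 6 7 5 0 2 4 3 8 9]
After op 2 (out_shuffle): [1 2 6 4 7 3 5 8 0 9]
After op 3 (reverse): [9 0 8 5 3 7 4 6 2 1]
After op 4 (reverse): [1 2 6 4 7 3 5 8 0 9]
Position 8: card 0.

Answer: 0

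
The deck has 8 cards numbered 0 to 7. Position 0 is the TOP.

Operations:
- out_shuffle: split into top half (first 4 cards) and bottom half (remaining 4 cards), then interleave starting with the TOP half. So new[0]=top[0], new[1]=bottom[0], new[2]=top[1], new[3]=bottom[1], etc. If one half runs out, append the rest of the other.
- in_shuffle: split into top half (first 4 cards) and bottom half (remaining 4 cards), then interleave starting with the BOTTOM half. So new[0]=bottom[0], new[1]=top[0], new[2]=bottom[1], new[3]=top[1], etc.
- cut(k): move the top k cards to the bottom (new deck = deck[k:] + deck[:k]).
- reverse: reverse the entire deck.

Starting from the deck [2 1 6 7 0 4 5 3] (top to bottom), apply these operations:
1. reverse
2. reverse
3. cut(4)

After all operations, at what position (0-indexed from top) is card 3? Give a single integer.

Answer: 3

Derivation:
After op 1 (reverse): [3 5 4 0 7 6 1 2]
After op 2 (reverse): [2 1 6 7 0 4 5 3]
After op 3 (cut(4)): [0 4 5 3 2 1 6 7]
Card 3 is at position 3.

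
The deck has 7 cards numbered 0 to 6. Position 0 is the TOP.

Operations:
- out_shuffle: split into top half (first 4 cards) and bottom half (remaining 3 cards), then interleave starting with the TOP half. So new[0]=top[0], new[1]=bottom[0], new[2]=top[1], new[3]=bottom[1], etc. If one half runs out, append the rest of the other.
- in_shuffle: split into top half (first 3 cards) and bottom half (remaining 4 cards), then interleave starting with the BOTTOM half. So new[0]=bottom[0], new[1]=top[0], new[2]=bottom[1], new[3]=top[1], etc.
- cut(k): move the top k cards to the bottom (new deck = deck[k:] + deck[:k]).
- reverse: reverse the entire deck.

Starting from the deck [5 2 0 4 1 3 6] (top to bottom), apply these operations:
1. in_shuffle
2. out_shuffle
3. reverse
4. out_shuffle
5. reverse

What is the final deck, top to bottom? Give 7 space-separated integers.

After op 1 (in_shuffle): [4 5 1 2 3 0 6]
After op 2 (out_shuffle): [4 3 5 0 1 6 2]
After op 3 (reverse): [2 6 1 0 5 3 4]
After op 4 (out_shuffle): [2 5 6 3 1 4 0]
After op 5 (reverse): [0 4 1 3 6 5 2]

Answer: 0 4 1 3 6 5 2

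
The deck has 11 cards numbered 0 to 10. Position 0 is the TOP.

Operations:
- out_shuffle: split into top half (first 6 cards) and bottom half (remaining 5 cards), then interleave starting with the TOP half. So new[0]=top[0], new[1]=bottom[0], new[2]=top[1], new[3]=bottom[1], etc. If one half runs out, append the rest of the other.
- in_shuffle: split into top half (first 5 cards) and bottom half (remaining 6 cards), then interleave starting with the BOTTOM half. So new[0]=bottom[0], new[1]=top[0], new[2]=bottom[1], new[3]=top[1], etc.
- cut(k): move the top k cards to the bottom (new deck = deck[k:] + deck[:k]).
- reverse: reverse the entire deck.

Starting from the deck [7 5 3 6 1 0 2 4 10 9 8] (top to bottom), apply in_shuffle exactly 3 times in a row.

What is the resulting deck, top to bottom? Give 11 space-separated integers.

Answer: 2 3 9 0 5 10 1 7 4 6 8

Derivation:
After op 1 (in_shuffle): [0 7 2 5 4 3 10 6 9 1 8]
After op 2 (in_shuffle): [3 0 10 7 6 2 9 5 1 4 8]
After op 3 (in_shuffle): [2 3 9 0 5 10 1 7 4 6 8]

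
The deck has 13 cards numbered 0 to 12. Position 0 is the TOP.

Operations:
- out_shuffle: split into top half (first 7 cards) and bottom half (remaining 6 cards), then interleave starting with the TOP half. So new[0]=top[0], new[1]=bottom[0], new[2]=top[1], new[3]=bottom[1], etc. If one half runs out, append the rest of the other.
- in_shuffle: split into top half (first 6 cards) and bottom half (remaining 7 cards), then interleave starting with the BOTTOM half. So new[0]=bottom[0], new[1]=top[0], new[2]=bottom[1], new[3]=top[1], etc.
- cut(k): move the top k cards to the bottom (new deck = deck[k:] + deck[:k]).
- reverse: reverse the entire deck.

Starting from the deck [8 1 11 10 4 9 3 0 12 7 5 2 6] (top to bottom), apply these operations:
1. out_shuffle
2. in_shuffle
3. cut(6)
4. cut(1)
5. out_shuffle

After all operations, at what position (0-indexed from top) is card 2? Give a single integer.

Answer: 11

Derivation:
After op 1 (out_shuffle): [8 0 1 12 11 7 10 5 4 2 9 6 3]
After op 2 (in_shuffle): [10 8 5 0 4 1 2 12 9 11 6 7 3]
After op 3 (cut(6)): [2 12 9 11 6 7 3 10 8 5 0 4 1]
After op 4 (cut(1)): [12 9 11 6 7 3 10 8 5 0 4 1 2]
After op 5 (out_shuffle): [12 8 9 5 11 0 6 4 7 1 3 2 10]
Card 2 is at position 11.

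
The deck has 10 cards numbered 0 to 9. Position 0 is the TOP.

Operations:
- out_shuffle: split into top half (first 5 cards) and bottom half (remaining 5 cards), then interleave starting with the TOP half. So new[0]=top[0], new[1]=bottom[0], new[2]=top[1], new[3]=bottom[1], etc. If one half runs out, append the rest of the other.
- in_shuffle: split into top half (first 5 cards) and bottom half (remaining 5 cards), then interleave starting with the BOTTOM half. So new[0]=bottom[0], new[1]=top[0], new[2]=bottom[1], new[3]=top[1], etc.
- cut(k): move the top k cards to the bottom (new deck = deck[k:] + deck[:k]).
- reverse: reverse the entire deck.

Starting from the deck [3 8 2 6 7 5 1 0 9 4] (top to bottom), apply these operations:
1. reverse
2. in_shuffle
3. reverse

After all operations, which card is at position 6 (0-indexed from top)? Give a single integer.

Answer: 9

Derivation:
After op 1 (reverse): [4 9 0 1 5 7 6 2 8 3]
After op 2 (in_shuffle): [7 4 6 9 2 0 8 1 3 5]
After op 3 (reverse): [5 3 1 8 0 2 9 6 4 7]
Position 6: card 9.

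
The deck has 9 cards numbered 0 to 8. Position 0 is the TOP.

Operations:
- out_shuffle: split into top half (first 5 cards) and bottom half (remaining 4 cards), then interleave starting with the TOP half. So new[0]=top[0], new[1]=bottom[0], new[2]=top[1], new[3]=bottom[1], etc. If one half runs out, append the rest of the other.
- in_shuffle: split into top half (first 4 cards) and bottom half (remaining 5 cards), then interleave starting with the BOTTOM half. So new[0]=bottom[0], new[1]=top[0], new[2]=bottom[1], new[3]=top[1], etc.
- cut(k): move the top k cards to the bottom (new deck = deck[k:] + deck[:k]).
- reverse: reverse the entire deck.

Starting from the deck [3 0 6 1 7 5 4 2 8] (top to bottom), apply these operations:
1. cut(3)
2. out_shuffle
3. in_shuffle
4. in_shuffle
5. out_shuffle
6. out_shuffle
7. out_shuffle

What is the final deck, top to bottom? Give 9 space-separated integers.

After op 1 (cut(3)): [1 7 5 4 2 8 3 0 6]
After op 2 (out_shuffle): [1 8 7 3 5 0 4 6 2]
After op 3 (in_shuffle): [5 1 0 8 4 7 6 3 2]
After op 4 (in_shuffle): [4 5 7 1 6 0 3 8 2]
After op 5 (out_shuffle): [4 0 5 3 7 8 1 2 6]
After op 6 (out_shuffle): [4 8 0 1 5 2 3 6 7]
After op 7 (out_shuffle): [4 2 8 3 0 6 1 7 5]

Answer: 4 2 8 3 0 6 1 7 5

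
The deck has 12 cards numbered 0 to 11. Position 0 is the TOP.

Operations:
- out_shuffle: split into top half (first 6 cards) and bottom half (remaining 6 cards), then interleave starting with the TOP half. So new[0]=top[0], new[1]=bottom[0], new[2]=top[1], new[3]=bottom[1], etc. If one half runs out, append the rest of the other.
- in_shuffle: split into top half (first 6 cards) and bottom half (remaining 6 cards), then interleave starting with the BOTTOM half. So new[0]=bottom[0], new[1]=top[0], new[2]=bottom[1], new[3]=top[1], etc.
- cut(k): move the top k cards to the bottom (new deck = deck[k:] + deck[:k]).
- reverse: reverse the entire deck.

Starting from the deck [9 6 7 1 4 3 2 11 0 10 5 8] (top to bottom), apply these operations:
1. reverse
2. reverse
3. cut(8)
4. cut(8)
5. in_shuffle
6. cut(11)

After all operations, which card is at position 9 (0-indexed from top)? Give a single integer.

Answer: 7

Derivation:
After op 1 (reverse): [8 5 10 0 11 2 3 4 1 7 6 9]
After op 2 (reverse): [9 6 7 1 4 3 2 11 0 10 5 8]
After op 3 (cut(8)): [0 10 5 8 9 6 7 1 4 3 2 11]
After op 4 (cut(8)): [4 3 2 11 0 10 5 8 9 6 7 1]
After op 5 (in_shuffle): [5 4 8 3 9 2 6 11 7 0 1 10]
After op 6 (cut(11)): [10 5 4 8 3 9 2 6 11 7 0 1]
Position 9: card 7.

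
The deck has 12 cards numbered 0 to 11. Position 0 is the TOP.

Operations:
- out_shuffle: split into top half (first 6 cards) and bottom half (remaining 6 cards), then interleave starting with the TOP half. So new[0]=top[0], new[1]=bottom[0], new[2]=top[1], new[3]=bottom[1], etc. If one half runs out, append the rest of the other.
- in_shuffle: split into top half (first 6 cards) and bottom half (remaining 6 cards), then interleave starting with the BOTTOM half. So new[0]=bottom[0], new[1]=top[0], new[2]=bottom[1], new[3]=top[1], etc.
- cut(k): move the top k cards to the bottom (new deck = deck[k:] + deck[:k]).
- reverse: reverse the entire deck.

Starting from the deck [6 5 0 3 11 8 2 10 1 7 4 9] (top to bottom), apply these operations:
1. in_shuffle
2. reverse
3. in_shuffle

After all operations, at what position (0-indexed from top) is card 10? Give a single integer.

Answer: 6

Derivation:
After op 1 (in_shuffle): [2 6 10 5 1 0 7 3 4 11 9 8]
After op 2 (reverse): [8 9 11 4 3 7 0 1 5 10 6 2]
After op 3 (in_shuffle): [0 8 1 9 5 11 10 4 6 3 2 7]
Card 10 is at position 6.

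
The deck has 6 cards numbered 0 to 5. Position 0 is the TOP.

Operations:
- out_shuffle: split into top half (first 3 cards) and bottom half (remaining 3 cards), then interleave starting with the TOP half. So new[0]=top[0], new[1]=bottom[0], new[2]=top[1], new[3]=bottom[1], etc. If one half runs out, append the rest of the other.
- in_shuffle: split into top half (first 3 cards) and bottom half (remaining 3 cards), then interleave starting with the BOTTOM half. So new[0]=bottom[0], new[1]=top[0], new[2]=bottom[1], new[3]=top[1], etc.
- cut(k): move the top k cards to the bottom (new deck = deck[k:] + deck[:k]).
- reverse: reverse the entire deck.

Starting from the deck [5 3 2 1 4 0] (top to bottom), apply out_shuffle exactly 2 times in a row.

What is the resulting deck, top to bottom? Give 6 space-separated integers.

Answer: 5 4 1 2 3 0

Derivation:
After op 1 (out_shuffle): [5 1 3 4 2 0]
After op 2 (out_shuffle): [5 4 1 2 3 0]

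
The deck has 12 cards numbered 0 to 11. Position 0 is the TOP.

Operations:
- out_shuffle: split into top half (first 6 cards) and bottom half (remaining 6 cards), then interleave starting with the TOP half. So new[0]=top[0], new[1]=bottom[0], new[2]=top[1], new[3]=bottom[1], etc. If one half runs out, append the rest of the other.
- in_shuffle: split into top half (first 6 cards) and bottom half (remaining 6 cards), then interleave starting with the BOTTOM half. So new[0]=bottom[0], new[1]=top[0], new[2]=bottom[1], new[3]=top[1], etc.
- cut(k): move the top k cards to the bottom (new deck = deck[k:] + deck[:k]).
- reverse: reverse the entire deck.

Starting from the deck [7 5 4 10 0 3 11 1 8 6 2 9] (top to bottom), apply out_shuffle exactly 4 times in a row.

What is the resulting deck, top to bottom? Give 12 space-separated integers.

Answer: 7 6 1 3 10 5 2 8 11 0 4 9

Derivation:
After op 1 (out_shuffle): [7 11 5 1 4 8 10 6 0 2 3 9]
After op 2 (out_shuffle): [7 10 11 6 5 0 1 2 4 3 8 9]
After op 3 (out_shuffle): [7 1 10 2 11 4 6 3 5 8 0 9]
After op 4 (out_shuffle): [7 6 1 3 10 5 2 8 11 0 4 9]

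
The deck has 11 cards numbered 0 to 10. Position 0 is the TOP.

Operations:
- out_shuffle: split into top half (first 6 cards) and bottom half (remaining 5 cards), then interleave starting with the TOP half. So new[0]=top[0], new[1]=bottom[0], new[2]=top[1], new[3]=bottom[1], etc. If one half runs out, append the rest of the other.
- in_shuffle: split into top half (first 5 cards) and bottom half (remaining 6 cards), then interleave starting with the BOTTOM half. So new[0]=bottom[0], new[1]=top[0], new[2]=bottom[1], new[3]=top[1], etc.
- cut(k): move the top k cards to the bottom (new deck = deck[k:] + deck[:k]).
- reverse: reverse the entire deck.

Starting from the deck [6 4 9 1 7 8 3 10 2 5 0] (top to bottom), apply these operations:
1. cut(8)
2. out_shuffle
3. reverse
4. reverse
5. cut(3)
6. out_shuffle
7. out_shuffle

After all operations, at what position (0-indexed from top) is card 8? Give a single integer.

Answer: 8

Derivation:
After op 1 (cut(8)): [2 5 0 6 4 9 1 7 8 3 10]
After op 2 (out_shuffle): [2 1 5 7 0 8 6 3 4 10 9]
After op 3 (reverse): [9 10 4 3 6 8 0 7 5 1 2]
After op 4 (reverse): [2 1 5 7 0 8 6 3 4 10 9]
After op 5 (cut(3)): [7 0 8 6 3 4 10 9 2 1 5]
After op 6 (out_shuffle): [7 10 0 9 8 2 6 1 3 5 4]
After op 7 (out_shuffle): [7 6 10 1 0 3 9 5 8 4 2]
Card 8 is at position 8.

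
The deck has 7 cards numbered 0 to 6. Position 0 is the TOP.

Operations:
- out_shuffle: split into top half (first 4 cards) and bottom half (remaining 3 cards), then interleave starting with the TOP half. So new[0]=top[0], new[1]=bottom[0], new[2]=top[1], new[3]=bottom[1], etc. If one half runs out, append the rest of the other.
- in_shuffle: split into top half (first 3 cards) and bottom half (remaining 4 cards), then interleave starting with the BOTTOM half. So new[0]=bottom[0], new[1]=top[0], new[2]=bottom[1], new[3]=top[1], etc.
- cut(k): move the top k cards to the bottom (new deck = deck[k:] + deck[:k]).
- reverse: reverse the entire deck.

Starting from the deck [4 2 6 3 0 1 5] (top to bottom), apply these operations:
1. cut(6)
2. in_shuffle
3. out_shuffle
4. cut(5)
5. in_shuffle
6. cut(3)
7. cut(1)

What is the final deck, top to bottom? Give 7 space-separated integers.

Answer: 2 6 3 0 1 5 4

Derivation:
After op 1 (cut(6)): [5 4 2 6 3 0 1]
After op 2 (in_shuffle): [6 5 3 4 0 2 1]
After op 3 (out_shuffle): [6 0 5 2 3 1 4]
After op 4 (cut(5)): [1 4 6 0 5 2 3]
After op 5 (in_shuffle): [0 1 5 4 2 6 3]
After op 6 (cut(3)): [4 2 6 3 0 1 5]
After op 7 (cut(1)): [2 6 3 0 1 5 4]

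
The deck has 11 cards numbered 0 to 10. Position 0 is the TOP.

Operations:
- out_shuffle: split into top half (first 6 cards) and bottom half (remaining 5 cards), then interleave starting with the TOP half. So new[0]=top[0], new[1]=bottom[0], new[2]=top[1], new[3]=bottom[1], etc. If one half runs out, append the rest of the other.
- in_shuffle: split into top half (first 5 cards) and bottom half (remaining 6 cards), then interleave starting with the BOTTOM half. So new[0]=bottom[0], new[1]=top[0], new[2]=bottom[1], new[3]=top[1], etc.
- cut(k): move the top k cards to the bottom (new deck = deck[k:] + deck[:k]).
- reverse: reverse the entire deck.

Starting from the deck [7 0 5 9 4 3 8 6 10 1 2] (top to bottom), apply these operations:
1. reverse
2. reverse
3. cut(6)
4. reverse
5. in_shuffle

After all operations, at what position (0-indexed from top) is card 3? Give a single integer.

Answer: 1

Derivation:
After op 1 (reverse): [2 1 10 6 8 3 4 9 5 0 7]
After op 2 (reverse): [7 0 5 9 4 3 8 6 10 1 2]
After op 3 (cut(6)): [8 6 10 1 2 7 0 5 9 4 3]
After op 4 (reverse): [3 4 9 5 0 7 2 1 10 6 8]
After op 5 (in_shuffle): [7 3 2 4 1 9 10 5 6 0 8]
Card 3 is at position 1.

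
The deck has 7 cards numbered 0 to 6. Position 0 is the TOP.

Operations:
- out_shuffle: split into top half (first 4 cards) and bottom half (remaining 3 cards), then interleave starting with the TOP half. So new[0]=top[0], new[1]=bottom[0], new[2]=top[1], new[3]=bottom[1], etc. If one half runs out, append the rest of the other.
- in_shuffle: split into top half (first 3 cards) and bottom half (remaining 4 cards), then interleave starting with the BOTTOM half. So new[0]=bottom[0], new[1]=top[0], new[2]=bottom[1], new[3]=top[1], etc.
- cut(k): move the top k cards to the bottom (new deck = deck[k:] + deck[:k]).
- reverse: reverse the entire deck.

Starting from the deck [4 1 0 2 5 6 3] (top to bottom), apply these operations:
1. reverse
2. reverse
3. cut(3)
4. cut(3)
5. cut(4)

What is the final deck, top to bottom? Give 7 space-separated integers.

Answer: 2 5 6 3 4 1 0

Derivation:
After op 1 (reverse): [3 6 5 2 0 1 4]
After op 2 (reverse): [4 1 0 2 5 6 3]
After op 3 (cut(3)): [2 5 6 3 4 1 0]
After op 4 (cut(3)): [3 4 1 0 2 5 6]
After op 5 (cut(4)): [2 5 6 3 4 1 0]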